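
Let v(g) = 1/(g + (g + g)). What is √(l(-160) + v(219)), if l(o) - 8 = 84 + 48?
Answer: √6714613/219 ≈ 11.832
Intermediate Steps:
l(o) = 140 (l(o) = 8 + (84 + 48) = 8 + 132 = 140)
v(g) = 1/(3*g) (v(g) = 1/(g + 2*g) = 1/(3*g))
√(l(-160) + v(219)) = √(140 + (⅓)/219) = √(140 + (⅓)*(1/219)) = √(140 + 1/657) = √(91981/657) = √6714613/219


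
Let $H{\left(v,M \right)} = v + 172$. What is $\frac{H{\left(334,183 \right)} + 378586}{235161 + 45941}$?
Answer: $\frac{189546}{140551} \approx 1.3486$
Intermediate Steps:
$H{\left(v,M \right)} = 172 + v$
$\frac{H{\left(334,183 \right)} + 378586}{235161 + 45941} = \frac{\left(172 + 334\right) + 378586}{235161 + 45941} = \frac{506 + 378586}{281102} = 379092 \cdot \frac{1}{281102} = \frac{189546}{140551}$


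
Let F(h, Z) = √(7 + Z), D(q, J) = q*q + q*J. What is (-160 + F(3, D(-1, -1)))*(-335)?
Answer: 52595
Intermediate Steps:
D(q, J) = q² + J*q
(-160 + F(3, D(-1, -1)))*(-335) = (-160 + √(7 - (-1 - 1)))*(-335) = (-160 + √(7 - 1*(-2)))*(-335) = (-160 + √(7 + 2))*(-335) = (-160 + √9)*(-335) = (-160 + 3)*(-335) = -157*(-335) = 52595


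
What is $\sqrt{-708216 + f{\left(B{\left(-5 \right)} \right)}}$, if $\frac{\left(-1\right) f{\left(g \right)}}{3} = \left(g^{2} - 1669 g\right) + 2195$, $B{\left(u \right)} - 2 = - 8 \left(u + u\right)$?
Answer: $i \sqrt{324399} \approx 569.56 i$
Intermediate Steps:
$B{\left(u \right)} = 2 - 16 u$ ($B{\left(u \right)} = 2 - 8 \left(u + u\right) = 2 - 8 \cdot 2 u = 2 - 16 u$)
$f{\left(g \right)} = -6585 - 3 g^{2} + 5007 g$ ($f{\left(g \right)} = - 3 \left(\left(g^{2} - 1669 g\right) + 2195\right) = - 3 \left(2195 + g^{2} - 1669 g\right) = -6585 - 3 g^{2} + 5007 g$)
$\sqrt{-708216 + f{\left(B{\left(-5 \right)} \right)}} = \sqrt{-708216 - \left(6585 - 5007 \left(2 - -80\right) + 3 \left(2 - -80\right)^{2}\right)} = \sqrt{-708216 - \left(6585 - 5007 \left(2 + 80\right) + 3 \left(2 + 80\right)^{2}\right)} = \sqrt{-708216 - \left(-403989 + 20172\right)} = \sqrt{-708216 - -383817} = \sqrt{-708216 + 383817} = \sqrt{-324399} = i \sqrt{324399}$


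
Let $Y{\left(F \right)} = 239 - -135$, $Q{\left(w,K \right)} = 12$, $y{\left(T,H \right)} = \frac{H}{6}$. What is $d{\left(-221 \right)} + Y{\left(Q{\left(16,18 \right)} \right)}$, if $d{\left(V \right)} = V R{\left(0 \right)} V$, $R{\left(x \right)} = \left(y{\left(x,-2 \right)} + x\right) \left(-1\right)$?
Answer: $\frac{49963}{3} \approx 16654.0$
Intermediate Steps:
$y{\left(T,H \right)} = \frac{H}{6}$ ($y{\left(T,H \right)} = H \frac{1}{6} = \frac{H}{6}$)
$R{\left(x \right)} = \frac{1}{3} - x$ ($R{\left(x \right)} = \left(\frac{1}{6} \left(-2\right) + x\right) \left(-1\right) = \left(- \frac{1}{3} + x\right) \left(-1\right) = \frac{1}{3} - x$)
$d{\left(V \right)} = \frac{V^{2}}{3}$ ($d{\left(V \right)} = V \left(\frac{1}{3} - 0\right) V = V \left(\frac{1}{3} + 0\right) V = V \frac{1}{3} V = \frac{V}{3} V = \frac{V^{2}}{3}$)
$Y{\left(F \right)} = 374$ ($Y{\left(F \right)} = 239 + 135 = 374$)
$d{\left(-221 \right)} + Y{\left(Q{\left(16,18 \right)} \right)} = \frac{\left(-221\right)^{2}}{3} + 374 = \frac{1}{3} \cdot 48841 + 374 = \frac{48841}{3} + 374 = \frac{49963}{3}$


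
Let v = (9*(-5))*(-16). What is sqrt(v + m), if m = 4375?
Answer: sqrt(5095) ≈ 71.379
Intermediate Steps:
v = 720 (v = -45*(-16) = 720)
sqrt(v + m) = sqrt(720 + 4375) = sqrt(5095)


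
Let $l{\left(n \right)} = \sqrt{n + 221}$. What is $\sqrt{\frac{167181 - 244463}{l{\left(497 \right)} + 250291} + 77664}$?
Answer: $\frac{\sqrt{19438522942 + 77664 \sqrt{718}}}{\sqrt{250291 + \sqrt{718}}} \approx 278.68$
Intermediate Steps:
$l{\left(n \right)} = \sqrt{221 + n}$
$\sqrt{\frac{167181 - 244463}{l{\left(497 \right)} + 250291} + 77664} = \sqrt{\frac{167181 - 244463}{\sqrt{221 + 497} + 250291} + 77664} = \sqrt{- \frac{77282}{\sqrt{718} + 250291} + 77664} = \sqrt{- \frac{77282}{250291 + \sqrt{718}} + 77664} = \sqrt{77664 - \frac{77282}{250291 + \sqrt{718}}}$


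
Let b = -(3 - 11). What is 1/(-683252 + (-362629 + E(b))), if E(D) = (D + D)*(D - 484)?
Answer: -1/1053497 ≈ -9.4922e-7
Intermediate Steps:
b = 8 (b = -1*(-8) = 8)
E(D) = 2*D*(-484 + D) (E(D) = (2*D)*(-484 + D) = 2*D*(-484 + D))
1/(-683252 + (-362629 + E(b))) = 1/(-683252 + (-362629 + 2*8*(-484 + 8))) = 1/(-683252 + (-362629 + 2*8*(-476))) = 1/(-683252 + (-362629 - 7616)) = 1/(-683252 - 370245) = 1/(-1053497) = -1/1053497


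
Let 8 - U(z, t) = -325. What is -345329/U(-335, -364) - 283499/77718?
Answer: -8977561463/8626698 ≈ -1040.7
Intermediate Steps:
U(z, t) = 333 (U(z, t) = 8 - 1*(-325) = 8 + 325 = 333)
-345329/U(-335, -364) - 283499/77718 = -345329/333 - 283499/77718 = -8977561463/8626698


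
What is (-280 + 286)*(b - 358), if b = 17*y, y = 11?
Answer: -1026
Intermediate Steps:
b = 187 (b = 17*11 = 187)
(-280 + 286)*(b - 358) = (-280 + 286)*(187 - 358) = 6*(-171) = -1026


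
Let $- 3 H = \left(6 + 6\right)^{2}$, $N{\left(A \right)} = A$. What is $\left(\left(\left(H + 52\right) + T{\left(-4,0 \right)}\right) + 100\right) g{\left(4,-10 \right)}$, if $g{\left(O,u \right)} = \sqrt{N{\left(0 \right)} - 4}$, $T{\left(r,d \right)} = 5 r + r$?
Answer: $160 i \approx 160.0 i$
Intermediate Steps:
$T{\left(r,d \right)} = 6 r$
$H = -48$ ($H = - \frac{\left(6 + 6\right)^{2}}{3} = - \frac{12^{2}}{3} = \left(- \frac{1}{3}\right) 144 = -48$)
$g{\left(O,u \right)} = 2 i$ ($g{\left(O,u \right)} = \sqrt{0 - 4} = \sqrt{-4} = 2 i$)
$\left(\left(\left(H + 52\right) + T{\left(-4,0 \right)}\right) + 100\right) g{\left(4,-10 \right)} = \left(\left(\left(-48 + 52\right) + 6 \left(-4\right)\right) + 100\right) 2 i = \left(\left(4 - 24\right) + 100\right) 2 i = \left(-20 + 100\right) 2 i = 80 \cdot 2 i = 160 i$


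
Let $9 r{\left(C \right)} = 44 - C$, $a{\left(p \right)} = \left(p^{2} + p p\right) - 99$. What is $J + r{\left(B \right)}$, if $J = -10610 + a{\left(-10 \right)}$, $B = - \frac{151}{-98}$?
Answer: $- \frac{3088259}{294} \approx -10504.0$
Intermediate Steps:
$a{\left(p \right)} = -99 + 2 p^{2}$ ($a{\left(p \right)} = \left(p^{2} + p^{2}\right) - 99 = 2 p^{2} - 99 = -99 + 2 p^{2}$)
$B = \frac{151}{98}$ ($B = \left(-151\right) \left(- \frac{1}{98}\right) = \frac{151}{98} \approx 1.5408$)
$r{\left(C \right)} = \frac{44}{9} - \frac{C}{9}$ ($r{\left(C \right)} = \frac{44 - C}{9} = \frac{44}{9} - \frac{C}{9}$)
$J = -10509$ ($J = -10610 - \left(99 - 2 \left(-10\right)^{2}\right) = -10610 + \left(-99 + 2 \cdot 100\right) = -10610 + \left(-99 + 200\right) = -10610 + 101 = -10509$)
$J + r{\left(B \right)} = -10509 + \left(\frac{44}{9} - \frac{151}{882}\right) = -10509 + \frac{1387}{294} = - \frac{3088259}{294}$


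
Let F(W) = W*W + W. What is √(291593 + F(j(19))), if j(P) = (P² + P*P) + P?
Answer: √841415 ≈ 917.29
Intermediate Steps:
j(P) = P + 2*P² (j(P) = (P² + P²) + P = 2*P² + P = P + 2*P²)
F(W) = W + W² (F(W) = W² + W = W + W²)
√(291593 + F(j(19))) = √(291593 + (19*(1 + 2*19))*(1 + 19*(1 + 2*19))) = √(291593 + (19*(1 + 38))*(1 + 19*(1 + 38))) = √(291593 + (19*39)*(1 + 19*39)) = √(291593 + 741*(1 + 741)) = √(291593 + 741*742) = √(291593 + 549822) = √841415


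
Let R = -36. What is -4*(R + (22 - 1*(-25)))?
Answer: -44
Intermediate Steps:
-4*(R + (22 - 1*(-25))) = -4*(-36 + (22 - 1*(-25))) = -4*(-36 + (22 + 25)) = -4*(-36 + 47) = -4*11 = -44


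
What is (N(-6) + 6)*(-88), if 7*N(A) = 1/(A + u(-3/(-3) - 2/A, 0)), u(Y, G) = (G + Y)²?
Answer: -69828/133 ≈ -525.02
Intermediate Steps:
N(A) = 1/(7*(A + (1 - 2/A)²)) (N(A) = 1/(7*(A + (0 + (-3/(-3) - 2/A))²)) = 1/(7*(A + (0 + (-3*(-⅓) - 2/A))²)) = 1/(7*(A + (0 + (1 - 2/A))²)) = 1/(7*(A + (1 - 2/A)²)))
(N(-6) + 6)*(-88) = ((⅐)*(-6)²/((-6)³ + (-2 - 6)²) + 6)*(-88) = ((⅐)*36/(-216 + (-8)²) + 6)*(-88) = ((⅐)*36/(-216 + 64) + 6)*(-88) = ((⅐)*36/(-152) + 6)*(-88) = ((⅐)*36*(-1/152) + 6)*(-88) = (-9/266 + 6)*(-88) = (1587/266)*(-88) = -69828/133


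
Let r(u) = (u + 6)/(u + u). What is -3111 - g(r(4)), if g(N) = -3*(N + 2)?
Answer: -12405/4 ≈ -3101.3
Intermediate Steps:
r(u) = (6 + u)/(2*u) (r(u) = (6 + u)/((2*u)) = (6 + u)*(1/(2*u)) = (6 + u)/(2*u))
g(N) = -6 - 3*N (g(N) = -3*(2 + N) = -6 - 3*N)
-3111 - g(r(4)) = -3111 - (-6 - 3*(6 + 4)/(2*4)) = -3111 - (-6 - 3*10/(2*4)) = -3111 - (-6 - 3*5/4) = -3111 - (-6 - 15/4) = -3111 - 1*(-39/4) = -3111 + 39/4 = -12405/4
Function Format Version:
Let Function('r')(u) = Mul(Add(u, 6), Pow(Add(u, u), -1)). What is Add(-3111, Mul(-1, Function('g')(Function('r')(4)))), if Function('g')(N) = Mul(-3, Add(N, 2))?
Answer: Rational(-12405, 4) ≈ -3101.3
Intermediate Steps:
Function('r')(u) = Mul(Rational(1, 2), Pow(u, -1), Add(6, u)) (Function('r')(u) = Mul(Add(6, u), Pow(Mul(2, u), -1)) = Mul(Add(6, u), Mul(Rational(1, 2), Pow(u, -1))) = Mul(Rational(1, 2), Pow(u, -1), Add(6, u)))
Function('g')(N) = Add(-6, Mul(-3, N)) (Function('g')(N) = Mul(-3, Add(2, N)) = Add(-6, Mul(-3, N)))
Add(-3111, Mul(-1, Function('g')(Function('r')(4)))) = Add(-3111, Mul(-1, Add(-6, Mul(-3, Mul(Rational(1, 2), Pow(4, -1), Add(6, 4)))))) = Add(-3111, Mul(-1, Add(-6, Mul(-3, Mul(Rational(1, 2), Rational(1, 4), 10))))) = Add(-3111, Mul(-1, Add(-6, Mul(-3, Rational(5, 4))))) = Add(-3111, Mul(-1, Add(-6, Rational(-15, 4)))) = Add(-3111, Mul(-1, Rational(-39, 4))) = Add(-3111, Rational(39, 4)) = Rational(-12405, 4)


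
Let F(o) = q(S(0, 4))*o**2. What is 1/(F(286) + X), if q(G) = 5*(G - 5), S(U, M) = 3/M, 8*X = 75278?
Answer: -4/6915021 ≈ -5.7845e-7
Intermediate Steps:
X = 37639/4 (X = (1/8)*75278 = 37639/4 ≈ 9409.8)
q(G) = -25 + 5*G (q(G) = 5*(-5 + G) = -25 + 5*G)
F(o) = -85*o**2/4 (F(o) = (-25 + 5*(3/4))*o**2 = (-25 + 15/4)*o**2 = -85*o**2/4)
1/(F(286) + X) = 1/(-85/4*286**2 + 37639/4) = 1/(-85/4*81796 + 37639/4) = 1/(-1738165 + 37639/4) = 1/(-6915021/4) = -4/6915021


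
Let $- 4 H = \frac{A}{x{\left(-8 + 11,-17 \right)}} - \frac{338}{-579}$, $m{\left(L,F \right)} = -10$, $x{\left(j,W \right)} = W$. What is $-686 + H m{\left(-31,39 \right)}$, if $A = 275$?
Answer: $- \frac{14271991}{19686} \approx -724.98$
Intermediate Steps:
$H = \frac{153479}{39372}$ ($H = - \frac{\frac{275}{-17} - \frac{338}{-579}}{4} = - \frac{275 \left(- \frac{1}{17}\right) - - \frac{338}{579}}{4} = - \frac{- \frac{275}{17} + \frac{338}{579}}{4} = \left(- \frac{1}{4}\right) \left(- \frac{153479}{9843}\right) = \frac{153479}{39372} \approx 3.8982$)
$-686 + H m{\left(-31,39 \right)} = -686 + \frac{153479}{39372} \left(-10\right) = -686 - \frac{767395}{19686} = - \frac{14271991}{19686}$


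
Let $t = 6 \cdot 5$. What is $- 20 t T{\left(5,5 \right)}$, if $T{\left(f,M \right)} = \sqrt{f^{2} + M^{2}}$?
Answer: $- 3000 \sqrt{2} \approx -4242.6$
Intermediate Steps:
$t = 30$
$T{\left(f,M \right)} = \sqrt{M^{2} + f^{2}}$
$- 20 t T{\left(5,5 \right)} = \left(-20\right) 30 \sqrt{5^{2} + 5^{2}} = - 600 \sqrt{25 + 25} = - 600 \sqrt{50} = - 600 \cdot 5 \sqrt{2} = - 3000 \sqrt{2}$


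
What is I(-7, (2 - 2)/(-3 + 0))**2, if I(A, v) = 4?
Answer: 16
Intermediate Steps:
I(-7, (2 - 2)/(-3 + 0))**2 = 4**2 = 16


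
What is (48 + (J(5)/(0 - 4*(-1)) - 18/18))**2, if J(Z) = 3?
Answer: 36481/16 ≈ 2280.1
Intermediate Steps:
(48 + (J(5)/(0 - 4*(-1)) - 18/18))**2 = (48 + (3/(0 - 4*(-1)) - 18/18))**2 = (48 + (3/(0 + 4) - 18*1/18))**2 = (48 + (3/4 - 1))**2 = (48 - 1/4)**2 = (191/4)**2 = 36481/16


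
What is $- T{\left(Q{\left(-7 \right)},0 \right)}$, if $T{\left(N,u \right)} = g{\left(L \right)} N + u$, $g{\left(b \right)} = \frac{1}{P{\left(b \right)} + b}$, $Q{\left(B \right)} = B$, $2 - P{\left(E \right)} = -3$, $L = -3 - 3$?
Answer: $-7$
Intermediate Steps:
$L = -6$
$P{\left(E \right)} = 5$ ($P{\left(E \right)} = 2 - -3 = 2 + 3 = 5$)
$g{\left(b \right)} = \frac{1}{5 + b}$
$T{\left(N,u \right)} = u - N$ ($T{\left(N,u \right)} = \frac{N}{5 - 6} + u = \frac{N}{-1} + u = - N + u = u - N$)
$- T{\left(Q{\left(-7 \right)},0 \right)} = - (0 - -7) = - (0 + 7) = \left(-1\right) 7 = -7$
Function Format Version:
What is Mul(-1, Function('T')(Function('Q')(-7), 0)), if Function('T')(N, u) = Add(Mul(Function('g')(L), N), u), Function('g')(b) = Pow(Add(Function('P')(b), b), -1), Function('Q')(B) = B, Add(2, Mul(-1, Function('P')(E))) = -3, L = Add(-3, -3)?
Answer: -7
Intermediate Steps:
L = -6
Function('P')(E) = 5 (Function('P')(E) = Add(2, Mul(-1, -3)) = Add(2, 3) = 5)
Function('g')(b) = Pow(Add(5, b), -1)
Function('T')(N, u) = Add(u, Mul(-1, N)) (Function('T')(N, u) = Add(Mul(Pow(Add(5, -6), -1), N), u) = Add(Mul(Pow(-1, -1), N), u) = Add(Mul(-1, N), u) = Add(u, Mul(-1, N)))
Mul(-1, Function('T')(Function('Q')(-7), 0)) = Mul(-1, Add(0, Mul(-1, -7))) = Mul(-1, Add(0, 7)) = Mul(-1, 7) = -7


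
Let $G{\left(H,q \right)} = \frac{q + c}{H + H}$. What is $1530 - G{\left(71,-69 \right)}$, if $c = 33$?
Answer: $\frac{108648}{71} \approx 1530.3$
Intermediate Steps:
$G{\left(H,q \right)} = \frac{33 + q}{2 H}$ ($G{\left(H,q \right)} = \frac{q + 33}{H + H} = \frac{33 + q}{2 H}$)
$1530 - G{\left(71,-69 \right)} = 1530 - \frac{33 - 69}{2 \cdot 71} = 1530 - \frac{1}{2} \cdot \frac{1}{71} \left(-36\right) = 1530 - - \frac{18}{71} = 1530 + \frac{18}{71} = \frac{108648}{71}$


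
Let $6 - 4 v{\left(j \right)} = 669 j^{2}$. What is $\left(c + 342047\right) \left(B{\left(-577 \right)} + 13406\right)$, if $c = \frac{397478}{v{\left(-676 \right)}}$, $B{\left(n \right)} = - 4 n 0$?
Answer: $\frac{700929760024272322}{152858469} \approx 4.5855 \cdot 10^{9}$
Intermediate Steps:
$B{\left(n \right)} = 0$
$v{\left(j \right)} = \frac{3}{2} - \frac{669 j^{2}}{4}$
$c = - \frac{794956}{152858469}$ ($c = \frac{397478}{\frac{3}{2} - \frac{669 \left(-676\right)^{2}}{4}} = \frac{397478}{\frac{3}{2} - 76429236} = \frac{397478}{- \frac{152858469}{2}} = 397478 \left(- \frac{2}{152858469}\right) = - \frac{794956}{152858469} \approx -0.0052006$)
$\left(c + 342047\right) \left(B{\left(-577 \right)} + 13406\right) = \left(- \frac{794956}{152858469} + 342047\right) \left(0 + 13406\right) = \frac{52284779951087}{152858469} \cdot 13406 = \frac{700929760024272322}{152858469}$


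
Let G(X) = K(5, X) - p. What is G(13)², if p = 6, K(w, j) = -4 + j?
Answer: 9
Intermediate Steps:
G(X) = -10 + X (G(X) = (-4 + X) - 1*6 = (-4 + X) - 6 = -10 + X)
G(13)² = (-10 + 13)² = 3² = 9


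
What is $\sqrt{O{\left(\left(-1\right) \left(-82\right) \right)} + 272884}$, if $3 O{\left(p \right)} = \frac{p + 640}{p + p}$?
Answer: $\frac{5 \sqrt{660557478}}{246} \approx 522.38$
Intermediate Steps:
$O{\left(p \right)} = \frac{640 + p}{6 p}$ ($O{\left(p \right)} = \frac{\left(p + 640\right) \frac{1}{p + p}}{3} = \frac{\left(640 + p\right) \frac{1}{2 p}}{3} = \frac{\frac{1}{2} \frac{1}{p} \left(640 + p\right)}{3} = \frac{640 + p}{6 p}$)
$\sqrt{O{\left(\left(-1\right) \left(-82\right) \right)} + 272884} = \sqrt{\frac{640 - -82}{6 \left(\left(-1\right) \left(-82\right)\right)} + 272884} = \sqrt{\frac{640 + 82}{6 \cdot 82} + 272884} = \sqrt{\frac{1}{6} \cdot \frac{1}{82} \cdot 722 + 272884} = \sqrt{\frac{361}{246} + 272884} = \sqrt{\frac{67129825}{246}} = \frac{5 \sqrt{660557478}}{246}$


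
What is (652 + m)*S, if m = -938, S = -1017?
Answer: 290862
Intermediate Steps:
(652 + m)*S = (652 - 938)*(-1017) = -286*(-1017) = 290862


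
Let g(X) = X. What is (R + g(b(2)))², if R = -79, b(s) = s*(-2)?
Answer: 6889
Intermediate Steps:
b(s) = -2*s
(R + g(b(2)))² = (-79 - 2*2)² = (-79 - 4)² = (-83)² = 6889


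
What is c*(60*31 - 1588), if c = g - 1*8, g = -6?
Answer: -3808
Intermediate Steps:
c = -14 (c = -6 - 1*8 = -6 - 8 = -14)
c*(60*31 - 1588) = -14*(60*31 - 1588) = -14*(1860 - 1588) = -14*272 = -3808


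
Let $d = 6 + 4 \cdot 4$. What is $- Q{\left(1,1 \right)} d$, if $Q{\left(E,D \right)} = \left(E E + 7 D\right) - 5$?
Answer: $-66$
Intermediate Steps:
$Q{\left(E,D \right)} = -5 + E^{2} + 7 D$ ($Q{\left(E,D \right)} = \left(E^{2} + 7 D\right) - 5 = -5 + E^{2} + 7 D$)
$d = 22$ ($d = 6 + 16 = 22$)
$- Q{\left(1,1 \right)} d = - \left(-5 + 1^{2} + 7 \cdot 1\right) 22 = - \left(-5 + 1 + 7\right) 22 = - 3 \cdot 22 = \left(-1\right) 66 = -66$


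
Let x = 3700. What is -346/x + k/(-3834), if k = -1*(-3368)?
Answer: -3447041/3546450 ≈ -0.97197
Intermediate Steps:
k = 3368
-346/x + k/(-3834) = -346/3700 + 3368/(-3834) = -346*1/3700 + 3368*(-1/3834) = -173/1850 - 1684/1917 = -3447041/3546450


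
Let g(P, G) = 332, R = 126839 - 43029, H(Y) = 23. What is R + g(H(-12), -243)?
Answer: 84142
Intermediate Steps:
R = 83810
R + g(H(-12), -243) = 83810 + 332 = 84142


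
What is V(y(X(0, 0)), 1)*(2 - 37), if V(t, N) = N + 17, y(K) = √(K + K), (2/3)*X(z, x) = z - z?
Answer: -630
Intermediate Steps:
X(z, x) = 0 (X(z, x) = 3*(z - z)/2 = (3/2)*0 = 0)
y(K) = √2*√K (y(K) = √(2*K) = √2*√K)
V(t, N) = 17 + N
V(y(X(0, 0)), 1)*(2 - 37) = (17 + 1)*(2 - 37) = 18*(-35) = -630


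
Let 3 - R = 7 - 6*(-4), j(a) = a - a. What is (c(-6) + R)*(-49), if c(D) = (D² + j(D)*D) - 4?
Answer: -196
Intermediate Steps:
j(a) = 0
R = -28 (R = 3 - (7 - 6*(-4)) = 3 - (7 + 24) = 3 - 1*31 = 3 - 31 = -28)
c(D) = -4 + D² (c(D) = (D² + 0*D) - 4 = (D² + 0) - 4 = D² - 4 = -4 + D²)
(c(-6) + R)*(-49) = ((-4 + (-6)²) - 28)*(-49) = ((-4 + 36) - 28)*(-49) = (32 - 28)*(-49) = 4*(-49) = -196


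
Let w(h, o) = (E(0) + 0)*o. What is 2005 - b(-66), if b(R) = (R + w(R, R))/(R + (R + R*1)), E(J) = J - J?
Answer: 6014/3 ≈ 2004.7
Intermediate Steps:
E(J) = 0
w(h, o) = 0 (w(h, o) = (0 + 0)*o = 0*o = 0)
b(R) = ⅓ (b(R) = (R + 0)/(R + (R + R*1)) = R/(R + (R + R)) = R/(R + 2*R) = R/((3*R)) = R*(1/(3*R)) = ⅓)
2005 - b(-66) = 2005 - 1*⅓ = 2005 - ⅓ = 6014/3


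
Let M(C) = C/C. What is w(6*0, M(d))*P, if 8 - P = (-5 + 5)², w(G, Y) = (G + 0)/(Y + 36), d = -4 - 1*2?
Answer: 0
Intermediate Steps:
d = -6 (d = -4 - 2 = -6)
M(C) = 1
w(G, Y) = G/(36 + Y)
P = 8 (P = 8 - (-5 + 5)² = 8 - 1*0² = 8 - 1*0 = 8 + 0 = 8)
w(6*0, M(d))*P = ((6*0)/(36 + 1))*8 = (0/37)*8 = (0*(1/37))*8 = 0*8 = 0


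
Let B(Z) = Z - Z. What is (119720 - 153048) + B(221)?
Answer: -33328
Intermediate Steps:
B(Z) = 0
(119720 - 153048) + B(221) = (119720 - 153048) + 0 = -33328 + 0 = -33328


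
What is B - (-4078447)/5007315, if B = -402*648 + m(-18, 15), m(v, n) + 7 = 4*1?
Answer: -1304396471738/5007315 ≈ -2.6050e+5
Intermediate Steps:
m(v, n) = -3 (m(v, n) = -7 + 4*1 = -7 + 4 = -3)
B = -260499 (B = -402*648 - 3 = -260496 - 3 = -260499)
B - (-4078447)/5007315 = -260499 - (-4078447)/5007315 = -260499 - 1*(-4078447/5007315) = -260499 + 4078447/5007315 = -1304396471738/5007315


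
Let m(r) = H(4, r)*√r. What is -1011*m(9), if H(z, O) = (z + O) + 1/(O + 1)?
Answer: -397323/10 ≈ -39732.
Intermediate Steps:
H(z, O) = O + z + 1/(1 + O) (H(z, O) = (O + z) + 1/(1 + O) = O + z + 1/(1 + O))
m(r) = √r*(5 + r² + 5*r)/(1 + r) (m(r) = ((1 + r + 4 + r² + r*4)/(1 + r))*√r = ((1 + r + 4 + r² + 4*r)/(1 + r))*√r = ((5 + r² + 5*r)/(1 + r))*√r = √r*(5 + r² + 5*r)/(1 + r))
-1011*m(9) = -1011*√9*(5 + 9² + 5*9)/(1 + 9) = -1011*3*(5 + 81 + 45)/10 = -1011*3*(⅒)*131 = -1011*393/10 = -1*397323/10 = -397323/10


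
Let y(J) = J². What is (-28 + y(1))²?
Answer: 729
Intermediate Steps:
(-28 + y(1))² = (-28 + 1²)² = (-28 + 1)² = (-27)² = 729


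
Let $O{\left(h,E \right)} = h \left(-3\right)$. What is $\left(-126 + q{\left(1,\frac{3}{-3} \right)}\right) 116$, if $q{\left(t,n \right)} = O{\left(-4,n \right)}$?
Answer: $-13224$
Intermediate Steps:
$O{\left(h,E \right)} = - 3 h$
$q{\left(t,n \right)} = 12$ ($q{\left(t,n \right)} = \left(-3\right) \left(-4\right) = 12$)
$\left(-126 + q{\left(1,\frac{3}{-3} \right)}\right) 116 = \left(-126 + 12\right) 116 = \left(-114\right) 116 = -13224$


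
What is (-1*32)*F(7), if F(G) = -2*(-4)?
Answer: -256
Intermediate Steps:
F(G) = 8
(-1*32)*F(7) = -1*32*8 = -32*8 = -256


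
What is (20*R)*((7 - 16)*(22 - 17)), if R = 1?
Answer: -900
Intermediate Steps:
(20*R)*((7 - 16)*(22 - 17)) = (20*1)*((7 - 16)*(22 - 17)) = 20*(-9*5) = 20*(-45) = -900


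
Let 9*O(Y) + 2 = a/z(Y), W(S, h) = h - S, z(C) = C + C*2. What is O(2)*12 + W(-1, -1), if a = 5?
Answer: -14/9 ≈ -1.5556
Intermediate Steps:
z(C) = 3*C (z(C) = C + 2*C = 3*C)
O(Y) = -2/9 + 5/(27*Y) (O(Y) = -2/9 + (5/((3*Y)))/9 = -2/9 + (5*(1/(3*Y)))/9 = -2/9 + (5/(3*Y))/9 = -2/9 + 5/(27*Y))
O(2)*12 + W(-1, -1) = ((1/27)*(5 - 6*2)/2)*12 + (-1 - 1*(-1)) = ((1/27)*(½)*(5 - 12))*12 + (-1 + 1) = ((1/27)*(½)*(-7))*12 + 0 = -7/54*12 + 0 = -14/9 + 0 = -14/9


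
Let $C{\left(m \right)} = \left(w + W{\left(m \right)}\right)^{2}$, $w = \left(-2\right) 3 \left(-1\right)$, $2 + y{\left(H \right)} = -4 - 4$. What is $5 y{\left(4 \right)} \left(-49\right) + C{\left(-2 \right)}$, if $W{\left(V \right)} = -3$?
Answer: $2459$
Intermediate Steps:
$y{\left(H \right)} = -10$ ($y{\left(H \right)} = -2 - 8 = -10$)
$w = 6$ ($w = \left(-6\right) \left(-1\right) = 6$)
$C{\left(m \right)} = 9$ ($C{\left(m \right)} = \left(6 - 3\right)^{2} = 3^{2} = 9$)
$5 y{\left(4 \right)} \left(-49\right) + C{\left(-2 \right)} = 5 \left(-10\right) \left(-49\right) + 9 = \left(-50\right) \left(-49\right) + 9 = 2450 + 9 = 2459$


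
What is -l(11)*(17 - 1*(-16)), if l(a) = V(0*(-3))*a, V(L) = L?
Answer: 0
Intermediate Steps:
l(a) = 0 (l(a) = (0*(-3))*a = 0*a = 0)
-l(11)*(17 - 1*(-16)) = -0*(17 - 1*(-16)) = -0*(17 + 16) = -0*33 = -1*0 = 0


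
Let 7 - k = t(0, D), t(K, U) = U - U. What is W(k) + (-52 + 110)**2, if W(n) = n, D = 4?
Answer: 3371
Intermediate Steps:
t(K, U) = 0
k = 7 (k = 7 - 1*0 = 7 + 0 = 7)
W(k) + (-52 + 110)**2 = 7 + (-52 + 110)**2 = 7 + 58**2 = 7 + 3364 = 3371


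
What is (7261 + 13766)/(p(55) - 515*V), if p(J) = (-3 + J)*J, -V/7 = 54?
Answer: 21027/197530 ≈ 0.10645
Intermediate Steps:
V = -378 (V = -7*54 = -378)
p(J) = J*(-3 + J)
(7261 + 13766)/(p(55) - 515*V) = (7261 + 13766)/(55*(-3 + 55) - 515*(-378)) = 21027/(55*52 + 194670) = 21027/(2860 + 194670) = 21027/197530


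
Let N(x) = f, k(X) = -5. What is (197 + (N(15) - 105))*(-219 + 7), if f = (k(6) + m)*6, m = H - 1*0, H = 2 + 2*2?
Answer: -20776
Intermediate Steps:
H = 6 (H = 2 + 4 = 6)
m = 6 (m = 6 - 1*0 = 6 + 0 = 6)
f = 6 (f = (-5 + 6)*6 = 1*6 = 6)
N(x) = 6
(197 + (N(15) - 105))*(-219 + 7) = (197 + (6 - 105))*(-219 + 7) = (197 - 99)*(-212) = 98*(-212) = -20776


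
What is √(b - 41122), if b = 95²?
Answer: I*√32097 ≈ 179.16*I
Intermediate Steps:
b = 9025
√(b - 41122) = √(9025 - 41122) = √(-32097) = I*√32097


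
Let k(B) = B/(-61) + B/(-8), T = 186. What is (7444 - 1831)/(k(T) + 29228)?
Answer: 1369572/7125215 ≈ 0.19221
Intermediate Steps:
k(B) = -69*B/488 (k(B) = B*(-1/61) + B*(-⅛) = -B/61 - B/8 = -69*B/488)
(7444 - 1831)/(k(T) + 29228) = (7444 - 1831)/(-69/488*186 + 29228) = 5613/(-6417/244 + 29228) = 5613/(7125215/244) = 5613*(244/7125215) = 1369572/7125215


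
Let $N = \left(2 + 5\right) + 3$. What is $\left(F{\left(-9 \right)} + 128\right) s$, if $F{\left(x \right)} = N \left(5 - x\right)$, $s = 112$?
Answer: $30016$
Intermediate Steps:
$N = 10$ ($N = 7 + 3 = 10$)
$F{\left(x \right)} = 50 - 10 x$ ($F{\left(x \right)} = 10 \left(5 - x\right) = 50 - 10 x$)
$\left(F{\left(-9 \right)} + 128\right) s = \left(\left(50 - -90\right) + 128\right) 112 = \left(\left(50 + 90\right) + 128\right) 112 = \left(140 + 128\right) 112 = 268 \cdot 112 = 30016$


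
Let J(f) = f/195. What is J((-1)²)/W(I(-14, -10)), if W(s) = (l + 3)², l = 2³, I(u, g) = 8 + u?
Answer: 1/23595 ≈ 4.2382e-5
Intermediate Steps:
l = 8
J(f) = f/195 (J(f) = f*(1/195) = f/195)
W(s) = 121 (W(s) = (8 + 3)² = 11² = 121)
J((-1)²)/W(I(-14, -10)) = ((1/195)*(-1)²)/121 = ((1/195)*1)*(1/121) = (1/195)*(1/121) = 1/23595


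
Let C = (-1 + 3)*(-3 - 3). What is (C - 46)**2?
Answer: 3364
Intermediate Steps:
C = -12 (C = 2*(-6) = -12)
(C - 46)**2 = (-12 - 46)**2 = (-58)**2 = 3364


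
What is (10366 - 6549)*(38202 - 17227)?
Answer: 80061575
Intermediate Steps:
(10366 - 6549)*(38202 - 17227) = 3817*20975 = 80061575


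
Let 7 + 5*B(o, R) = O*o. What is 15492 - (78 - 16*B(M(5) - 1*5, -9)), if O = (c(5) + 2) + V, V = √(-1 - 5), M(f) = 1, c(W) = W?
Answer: 15302 - 64*I*√6/5 ≈ 15302.0 - 31.353*I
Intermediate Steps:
V = I*√6 (V = √(-6) = I*√6 ≈ 2.4495*I)
O = 7 + I*√6 (O = (5 + 2) + I*√6 = 7 + I*√6 ≈ 7.0 + 2.4495*I)
B(o, R) = -7/5 + o*(7 + I*√6)/5 (B(o, R) = -7/5 + ((7 + I*√6)*o)/5 = -7/5 + (o*(7 + I*√6))/5 = -7/5 + o*(7 + I*√6)/5)
15492 - (78 - 16*B(M(5) - 1*5, -9)) = 15492 - (78 - 16*(-7/5 + (1 - 1*5)*(7 + I*√6)/5)) = 15492 - (78 - 16*(-7/5 + (1 - 5)*(7 + I*√6)/5)) = 15492 - (78 - 16*(-7/5 + (⅕)*(-4)*(7 + I*√6))) = 15492 - (78 - 16*(-7/5 + (-28/5 - 4*I*√6/5))) = 15492 - (78 - 16*(-7 - 4*I*√6/5)) = 15492 - (78 + (112 + 64*I*√6/5)) = 15492 - (190 + 64*I*√6/5) = 15492 + (-190 - 64*I*√6/5) = 15302 - 64*I*√6/5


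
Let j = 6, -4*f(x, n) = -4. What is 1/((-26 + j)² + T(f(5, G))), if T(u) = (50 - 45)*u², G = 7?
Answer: 1/405 ≈ 0.0024691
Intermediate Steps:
f(x, n) = 1 (f(x, n) = -¼*(-4) = 1)
T(u) = 5*u²
1/((-26 + j)² + T(f(5, G))) = 1/((-26 + 6)² + 5*1²) = 1/((-20)² + 5*1) = 1/(400 + 5) = 1/405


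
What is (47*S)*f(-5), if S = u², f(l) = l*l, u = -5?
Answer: 29375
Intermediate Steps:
f(l) = l²
S = 25 (S = (-5)² = 25)
(47*S)*f(-5) = (47*25)*(-5)² = 1175*25 = 29375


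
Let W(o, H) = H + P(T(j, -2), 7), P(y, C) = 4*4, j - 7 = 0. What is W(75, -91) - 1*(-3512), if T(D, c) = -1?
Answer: 3437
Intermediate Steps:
j = 7 (j = 7 + 0 = 7)
P(y, C) = 16
W(o, H) = 16 + H (W(o, H) = H + 16 = 16 + H)
W(75, -91) - 1*(-3512) = (16 - 91) - 1*(-3512) = -75 + 3512 = 3437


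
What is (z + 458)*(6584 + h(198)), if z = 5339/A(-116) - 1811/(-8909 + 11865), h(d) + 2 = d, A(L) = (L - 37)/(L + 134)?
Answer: -14542318605/12563 ≈ -1.1576e+6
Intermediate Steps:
A(L) = (-37 + L)/(134 + L)
h(d) = -2 + d
z = -31594955/50252 (z = 5339/(((-37 - 116)/(134 - 116))) - 1811/(-8909 + 11865) = 5339/((-153/18)) - 1811/2956 = 5339/(((1/18)*(-153))) - 1811*1/2956 = 5339/(-17/2) - 1811/2956 = 5339*(-2/17) - 1811/2956 = -10678/17 - 1811/2956 = -31594955/50252 ≈ -628.73)
(z + 458)*(6584 + h(198)) = (-31594955/50252 + 458)*(6584 + (-2 + 198)) = -8579539*(6584 + 196)/50252 = -8579539/50252*6780 = -14542318605/12563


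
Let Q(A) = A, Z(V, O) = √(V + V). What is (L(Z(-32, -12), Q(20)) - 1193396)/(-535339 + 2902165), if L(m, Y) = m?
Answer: -596698/1183413 + 4*I/1183413 ≈ -0.50422 + 3.3801e-6*I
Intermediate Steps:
Z(V, O) = √2*√V (Z(V, O) = √(2*V) = √2*√V)
(L(Z(-32, -12), Q(20)) - 1193396)/(-535339 + 2902165) = (√2*√(-32) - 1193396)/(-535339 + 2902165) = (√2*(4*I*√2) - 1193396)/2366826 = (8*I - 1193396)*(1/2366826) = (-1193396 + 8*I)*(1/2366826) = -596698/1183413 + 4*I/1183413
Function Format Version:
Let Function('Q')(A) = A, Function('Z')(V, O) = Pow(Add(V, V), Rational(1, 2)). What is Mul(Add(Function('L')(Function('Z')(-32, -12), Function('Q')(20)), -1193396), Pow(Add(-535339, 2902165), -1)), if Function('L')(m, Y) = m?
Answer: Add(Rational(-596698, 1183413), Mul(Rational(4, 1183413), I)) ≈ Add(-0.50422, Mul(3.3801e-6, I))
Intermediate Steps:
Function('Z')(V, O) = Mul(Pow(2, Rational(1, 2)), Pow(V, Rational(1, 2))) (Function('Z')(V, O) = Pow(Mul(2, V), Rational(1, 2)) = Mul(Pow(2, Rational(1, 2)), Pow(V, Rational(1, 2))))
Mul(Add(Function('L')(Function('Z')(-32, -12), Function('Q')(20)), -1193396), Pow(Add(-535339, 2902165), -1)) = Mul(Add(Mul(Pow(2, Rational(1, 2)), Pow(-32, Rational(1, 2))), -1193396), Pow(Add(-535339, 2902165), -1)) = Mul(Add(Mul(Pow(2, Rational(1, 2)), Mul(4, I, Pow(2, Rational(1, 2)))), -1193396), Pow(2366826, -1)) = Mul(Add(Mul(8, I), -1193396), Rational(1, 2366826)) = Mul(Add(-1193396, Mul(8, I)), Rational(1, 2366826)) = Add(Rational(-596698, 1183413), Mul(Rational(4, 1183413), I))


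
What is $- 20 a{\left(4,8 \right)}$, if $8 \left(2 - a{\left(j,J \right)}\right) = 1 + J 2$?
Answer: $\frac{5}{2} \approx 2.5$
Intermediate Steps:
$a{\left(j,J \right)} = \frac{15}{8} - \frac{J}{4}$ ($a{\left(j,J \right)} = 2 - \frac{1 + J 2}{8} = 2 - \frac{1 + 2 J}{8} = 2 - \left(\frac{1}{8} + \frac{J}{4}\right) = \frac{15}{8} - \frac{J}{4}$)
$- 20 a{\left(4,8 \right)} = - 20 \left(\frac{15}{8} - 2\right) = \left(-20\right) \left(- \frac{1}{8}\right) = \frac{5}{2}$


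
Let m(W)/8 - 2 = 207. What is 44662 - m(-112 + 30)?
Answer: 42990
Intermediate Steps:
m(W) = 1672 (m(W) = 16 + 8*207 = 16 + 1656 = 1672)
44662 - m(-112 + 30) = 44662 - 1*1672 = 44662 - 1672 = 42990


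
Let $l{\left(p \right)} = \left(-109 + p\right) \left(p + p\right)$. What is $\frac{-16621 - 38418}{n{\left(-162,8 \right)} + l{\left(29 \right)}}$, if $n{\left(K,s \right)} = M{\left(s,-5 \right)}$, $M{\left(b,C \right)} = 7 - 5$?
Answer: $\frac{55039}{4638} \approx 11.867$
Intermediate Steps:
$M{\left(b,C \right)} = 2$ ($M{\left(b,C \right)} = 7 - 5 = 2$)
$n{\left(K,s \right)} = 2$
$l{\left(p \right)} = 2 p \left(-109 + p\right)$ ($l{\left(p \right)} = \left(-109 + p\right) 2 p = 2 p \left(-109 + p\right)$)
$\frac{-16621 - 38418}{n{\left(-162,8 \right)} + l{\left(29 \right)}} = \frac{-16621 - 38418}{2 + 2 \cdot 29 \left(-109 + 29\right)} = - \frac{55039}{2 + 2 \cdot 29 \left(-80\right)} = - \frac{55039}{2 - 4640} = - \frac{55039}{-4638} = \left(-55039\right) \left(- \frac{1}{4638}\right) = \frac{55039}{4638}$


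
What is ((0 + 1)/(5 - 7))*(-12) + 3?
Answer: 9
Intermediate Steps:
((0 + 1)/(5 - 7))*(-12) + 3 = (1/(-2))*(-12) + 3 = (1*(-1/2))*(-12) + 3 = -1/2*(-12) + 3 = 6 + 3 = 9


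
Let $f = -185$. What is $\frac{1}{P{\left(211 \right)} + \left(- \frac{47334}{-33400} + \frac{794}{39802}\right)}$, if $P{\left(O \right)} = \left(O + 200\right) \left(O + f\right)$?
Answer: $\frac{332346700}{3551934463067} \approx 9.3568 \cdot 10^{-5}$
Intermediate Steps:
$P{\left(O \right)} = \left(-185 + O\right) \left(200 + O\right)$ ($P{\left(O \right)} = \left(O + 200\right) \left(O - 185\right) = \left(200 + O\right) \left(-185 + O\right) = \left(-185 + O\right) \left(200 + O\right)$)
$\frac{1}{P{\left(211 \right)} + \left(- \frac{47334}{-33400} + \frac{794}{39802}\right)} = \frac{1}{\left(-37000 + 211^{2} + 15 \cdot 211\right) + \left(- \frac{47334}{-33400} + \frac{794}{39802}\right)} = \frac{1}{\left(-37000 + 44521 + 3165\right) + \left(\left(-47334\right) \left(- \frac{1}{33400}\right) + 794 \cdot \frac{1}{39802}\right)} = \frac{1}{10686 + \left(\frac{23667}{16700} + \frac{397}{19901}\right)} = \frac{1}{10686 + \frac{477626867}{332346700}} = \frac{1}{\frac{3551934463067}{332346700}} = \frac{332346700}{3551934463067}$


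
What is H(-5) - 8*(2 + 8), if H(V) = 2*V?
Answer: -90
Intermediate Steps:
H(-5) - 8*(2 + 8) = 2*(-5) - 8*(2 + 8) = -10 - 8*10 = -10 - 80 = -90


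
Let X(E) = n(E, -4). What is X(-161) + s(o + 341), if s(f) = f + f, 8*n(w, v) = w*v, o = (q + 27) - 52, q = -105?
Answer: 1005/2 ≈ 502.50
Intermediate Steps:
o = -130 (o = (-105 + 27) - 52 = -78 - 52 = -130)
n(w, v) = v*w/8 (n(w, v) = (w*v)/8 = (v*w)/8 = v*w/8)
X(E) = -E/2 (X(E) = (⅛)*(-4)*E = -E/2)
s(f) = 2*f
X(-161) + s(o + 341) = -½*(-161) + 2*(-130 + 341) = 161/2 + 2*211 = 161/2 + 422 = 1005/2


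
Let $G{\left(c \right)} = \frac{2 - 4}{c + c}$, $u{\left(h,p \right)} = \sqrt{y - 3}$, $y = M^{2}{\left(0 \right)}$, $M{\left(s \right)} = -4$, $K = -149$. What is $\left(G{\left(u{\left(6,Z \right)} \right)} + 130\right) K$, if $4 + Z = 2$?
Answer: $-19370 + \frac{149 \sqrt{13}}{13} \approx -19329.0$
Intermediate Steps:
$Z = -2$ ($Z = -4 + 2 = -2$)
$y = 16$ ($y = \left(-4\right)^{2} = 16$)
$u{\left(h,p \right)} = \sqrt{13}$ ($u{\left(h,p \right)} = \sqrt{16 - 3} = \sqrt{13}$)
$G{\left(c \right)} = - \frac{1}{c}$ ($G{\left(c \right)} = - \frac{2}{2 c} = - 2 \frac{1}{2 c} = - \frac{1}{c}$)
$\left(G{\left(u{\left(6,Z \right)} \right)} + 130\right) K = \left(- \frac{1}{\sqrt{13}} + 130\right) \left(-149\right) = \left(- \frac{\sqrt{13}}{13} + 130\right) \left(-149\right) = \left(130 - \frac{\sqrt{13}}{13}\right) \left(-149\right) = -19370 + \frac{149 \sqrt{13}}{13}$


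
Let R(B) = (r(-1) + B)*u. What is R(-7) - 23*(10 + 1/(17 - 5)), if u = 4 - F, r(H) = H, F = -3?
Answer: -3455/12 ≈ -287.92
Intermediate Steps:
u = 7 (u = 4 - 1*(-3) = 4 + 3 = 7)
R(B) = -7 + 7*B (R(B) = (-1 + B)*7 = -7 + 7*B)
R(-7) - 23*(10 + 1/(17 - 5)) = (-7 + 7*(-7)) - 23*(10 + 1/(17 - 5)) = (-7 - 49) - 23*(10 + 1/12) = -56 - 23*(10 + 1/12) = -56 - 23*121/12 = -56 - 2783/12 = -3455/12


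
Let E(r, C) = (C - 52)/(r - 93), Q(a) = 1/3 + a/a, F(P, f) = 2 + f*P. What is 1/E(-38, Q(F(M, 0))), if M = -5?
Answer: 393/152 ≈ 2.5855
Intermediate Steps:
F(P, f) = 2 + P*f
Q(a) = 4/3 (Q(a) = 1*(⅓) + 1 = ⅓ + 1 = 4/3)
E(r, C) = (-52 + C)/(-93 + r)
1/E(-38, Q(F(M, 0))) = 1/((-52 + 4/3)/(-93 - 38)) = 1/(-152/3/(-131)) = 1/(-1/131*(-152/3)) = 1/(152/393) = 393/152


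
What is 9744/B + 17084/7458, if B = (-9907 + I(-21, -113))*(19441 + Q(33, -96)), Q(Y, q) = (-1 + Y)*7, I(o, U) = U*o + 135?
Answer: 19727556638/8612293305 ≈ 2.2906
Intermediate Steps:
I(o, U) = 135 + U*o
Q(Y, q) = -7 + 7*Y
B = -145501335 (B = (-9907 + (135 - 113*(-21)))*(19441 + (-7 + 7*33)) = (-9907 + (135 + 2373))*(19441 + (-7 + 231)) = (-9907 + 2508)*(19441 + 224) = -7399*19665 = -145501335)
9744/B + 17084/7458 = 9744/(-145501335) + 17084/7458 = 9744*(-1/145501335) + 17084*(1/7458) = -464/6928635 + 8542/3729 = 19727556638/8612293305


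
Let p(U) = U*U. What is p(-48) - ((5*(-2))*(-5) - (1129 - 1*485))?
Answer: 2898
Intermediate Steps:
p(U) = U²
p(-48) - ((5*(-2))*(-5) - (1129 - 1*485)) = (-48)² - ((5*(-2))*(-5) - (1129 - 1*485)) = 2304 - (-10*(-5) - (1129 - 485)) = 2304 - (50 - 1*644) = 2304 - (50 - 644) = 2304 - 1*(-594) = 2304 + 594 = 2898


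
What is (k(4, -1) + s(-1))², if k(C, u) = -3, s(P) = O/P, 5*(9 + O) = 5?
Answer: 25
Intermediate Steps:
O = -8 (O = -9 + (⅕)*5 = -9 + 1 = -8)
s(P) = -8/P
(k(4, -1) + s(-1))² = (-3 - 8/(-1))² = (-3 - 8*(-1))² = (-3 + 8)² = 5² = 25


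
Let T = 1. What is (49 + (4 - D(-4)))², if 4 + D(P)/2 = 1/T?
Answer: 3481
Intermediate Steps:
D(P) = -6 (D(P) = -8 + 2/1 = -8 + 2*1 = -8 + 2 = -6)
(49 + (4 - D(-4)))² = (49 + (4 - 1*(-6)))² = (49 + (4 + 6))² = (49 + 10)² = 59² = 3481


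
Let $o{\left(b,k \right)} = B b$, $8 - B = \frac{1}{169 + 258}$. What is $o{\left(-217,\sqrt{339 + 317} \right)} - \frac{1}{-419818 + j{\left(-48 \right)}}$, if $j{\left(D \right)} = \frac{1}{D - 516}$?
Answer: $- \frac{25066434440941}{14443418533} \approx -1735.5$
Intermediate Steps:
$j{\left(D \right)} = \frac{1}{-516 + D}$
$B = \frac{3415}{427}$ ($B = 8 - \frac{1}{169 + 258} = 8 - \frac{1}{427} = \frac{3415}{427} \approx 7.9977$)
$o{\left(b,k \right)} = \frac{3415 b}{427}$
$o{\left(-217,\sqrt{339 + 317} \right)} - \frac{1}{-419818 + j{\left(-48 \right)}} = \frac{3415}{427} \left(-217\right) - \frac{1}{-419818 + \frac{1}{-516 - 48}} = - \frac{105865}{61} - \frac{1}{-419818 + \frac{1}{-564}} = - \frac{105865}{61} - \frac{1}{-419818 - \frac{1}{564}} = - \frac{105865}{61} - \frac{1}{- \frac{236777353}{564}} = - \frac{105865}{61} - - \frac{564}{236777353} = - \frac{105865}{61} + \frac{564}{236777353} = - \frac{25066434440941}{14443418533}$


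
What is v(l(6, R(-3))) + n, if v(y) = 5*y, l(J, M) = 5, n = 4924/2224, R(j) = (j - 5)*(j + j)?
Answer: 15131/556 ≈ 27.214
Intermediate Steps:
R(j) = 2*j*(-5 + j) (R(j) = (-5 + j)*(2*j) = 2*j*(-5 + j))
n = 1231/556 (n = 4924*(1/2224) = 1231/556 ≈ 2.2140)
v(l(6, R(-3))) + n = 5*5 + 1231/556 = 25 + 1231/556 = 15131/556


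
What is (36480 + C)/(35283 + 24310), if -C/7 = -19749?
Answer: 174723/59593 ≈ 2.9319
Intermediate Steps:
C = 138243 (C = -7*(-19749) = 138243)
(36480 + C)/(35283 + 24310) = (36480 + 138243)/(35283 + 24310) = 174723/59593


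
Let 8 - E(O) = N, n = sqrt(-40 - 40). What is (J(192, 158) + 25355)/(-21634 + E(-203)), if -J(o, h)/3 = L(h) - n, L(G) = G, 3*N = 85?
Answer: -74643/64963 - 36*I*sqrt(5)/64963 ≈ -1.149 - 0.0012391*I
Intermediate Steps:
N = 85/3 (N = (1/3)*85 = 85/3 ≈ 28.333)
n = 4*I*sqrt(5) (n = sqrt(-80) = 4*I*sqrt(5) ≈ 8.9443*I)
J(o, h) = -3*h + 12*I*sqrt(5) (J(o, h) = -3*(h - 4*I*sqrt(5)) = -3*h + 12*I*sqrt(5))
E(O) = -61/3 (E(O) = 8 - 1*85/3 = 8 - 85/3 = -61/3)
(J(192, 158) + 25355)/(-21634 + E(-203)) = ((-3*158 + 12*I*sqrt(5)) + 25355)/(-21634 - 61/3) = ((-474 + 12*I*sqrt(5)) + 25355)/(-64963/3) = (24881 + 12*I*sqrt(5))*(-3/64963) = -74643/64963 - 36*I*sqrt(5)/64963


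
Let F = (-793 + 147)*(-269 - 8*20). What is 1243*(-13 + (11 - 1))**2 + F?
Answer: 288321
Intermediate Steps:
F = 277134 (F = -646*(-269 - 160) = -646*(-429) = 277134)
1243*(-13 + (11 - 1))**2 + F = 1243*(-13 + (11 - 1))**2 + 277134 = 1243*(-13 + 10)**2 + 277134 = 1243*(-3)**2 + 277134 = 1243*9 + 277134 = 11187 + 277134 = 288321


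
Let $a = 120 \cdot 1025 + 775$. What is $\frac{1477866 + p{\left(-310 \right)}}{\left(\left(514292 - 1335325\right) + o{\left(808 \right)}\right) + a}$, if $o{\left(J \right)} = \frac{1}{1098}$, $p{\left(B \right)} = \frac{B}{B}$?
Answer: $- \frac{1622697966}{765589283} \approx -2.1195$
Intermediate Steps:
$p{\left(B \right)} = 1$
$o{\left(J \right)} = \frac{1}{1098}$
$a = 123775$ ($a = 123000 + 775 = 123775$)
$\frac{1477866 + p{\left(-310 \right)}}{\left(\left(514292 - 1335325\right) + o{\left(808 \right)}\right) + a} = \frac{1477866 + 1}{\left(\left(514292 - 1335325\right) + \frac{1}{1098}\right) + 123775} = \frac{1477867}{\left(-821033 + \frac{1}{1098}\right) + 123775} = \frac{1477867}{- \frac{901494233}{1098} + 123775} = \frac{1477867}{- \frac{765589283}{1098}} = 1477867 \left(- \frac{1098}{765589283}\right) = - \frac{1622697966}{765589283}$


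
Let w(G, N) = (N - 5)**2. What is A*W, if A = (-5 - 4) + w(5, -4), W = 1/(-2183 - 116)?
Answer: -72/2299 ≈ -0.031318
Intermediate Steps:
w(G, N) = (-5 + N)**2
W = -1/2299 (W = 1/(-2299) = -1/2299 ≈ -0.00043497)
A = 72 (A = (-5 - 4) + (-5 - 4)**2 = -9 + (-9)**2 = -9 + 81 = 72)
A*W = 72*(-1/2299) = -72/2299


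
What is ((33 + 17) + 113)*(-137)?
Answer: -22331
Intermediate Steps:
((33 + 17) + 113)*(-137) = (50 + 113)*(-137) = 163*(-137) = -22331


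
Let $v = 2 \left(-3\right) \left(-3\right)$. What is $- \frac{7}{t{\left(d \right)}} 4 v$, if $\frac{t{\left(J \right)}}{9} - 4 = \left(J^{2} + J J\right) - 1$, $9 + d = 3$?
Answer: $- \frac{56}{75} \approx -0.74667$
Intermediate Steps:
$d = -6$ ($d = -9 + 3 = -6$)
$t{\left(J \right)} = 27 + 18 J^{2}$ ($t{\left(J \right)} = 36 + 9 \left(\left(J^{2} + J J\right) - 1\right) = 36 + 9 \left(\left(J^{2} + J^{2}\right) - 1\right) = 36 + 9 \left(2 J^{2} - 1\right) = 36 + 9 \left(-1 + 2 J^{2}\right) = 36 + \left(-9 + 18 J^{2}\right) = 27 + 18 J^{2}$)
$v = 18$ ($v = \left(-6\right) \left(-3\right) = 18$)
$- \frac{7}{t{\left(d \right)}} 4 v = - \frac{7}{27 + 18 \left(-6\right)^{2}} \cdot 4 \cdot 18 = - \frac{7}{27 + 18 \cdot 36} \cdot 4 \cdot 18 = - \frac{7}{27 + 648} \cdot 4 \cdot 18 = - \frac{7}{675} \cdot 4 \cdot 18 = \left(-7\right) \frac{1}{675} \cdot 4 \cdot 18 = \left(- \frac{7}{675}\right) 4 \cdot 18 = \left(- \frac{28}{675}\right) 18 = - \frac{56}{75}$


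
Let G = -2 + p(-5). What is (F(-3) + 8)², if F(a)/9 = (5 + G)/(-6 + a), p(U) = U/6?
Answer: 1225/36 ≈ 34.028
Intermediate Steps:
p(U) = U/6 (p(U) = U*(⅙) = U/6)
G = -17/6 (G = -2 + (⅙)*(-5) = -2 - ⅚ = -17/6 ≈ -2.8333)
F(a) = 39/(2*(-6 + a)) (F(a) = 9*((5 - 17/6)/(-6 + a)) = 9*(13/(6*(-6 + a))) = 39/(2*(-6 + a)))
(F(-3) + 8)² = (39/(2*(-6 - 3)) + 8)² = ((39/2)/(-9) + 8)² = ((39/2)*(-⅑) + 8)² = (-13/6 + 8)² = (35/6)² = 1225/36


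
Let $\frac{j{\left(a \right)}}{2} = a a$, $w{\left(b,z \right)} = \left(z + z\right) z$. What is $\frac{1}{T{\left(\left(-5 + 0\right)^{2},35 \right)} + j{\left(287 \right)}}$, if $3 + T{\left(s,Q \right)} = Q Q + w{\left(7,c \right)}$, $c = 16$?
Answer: $\frac{1}{166472} \approx 6.007 \cdot 10^{-6}$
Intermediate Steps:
$w{\left(b,z \right)} = 2 z^{2}$ ($w{\left(b,z \right)} = 2 z z = 2 z^{2}$)
$T{\left(s,Q \right)} = 509 + Q^{2}$ ($T{\left(s,Q \right)} = -3 + \left(Q Q + 2 \cdot 16^{2}\right) = -3 + \left(Q^{2} + 2 \cdot 256\right) = -3 + \left(Q^{2} + 512\right) = -3 + \left(512 + Q^{2}\right) = 509 + Q^{2}$)
$j{\left(a \right)} = 2 a^{2}$ ($j{\left(a \right)} = 2 a a = 2 a^{2}$)
$\frac{1}{T{\left(\left(-5 + 0\right)^{2},35 \right)} + j{\left(287 \right)}} = \frac{1}{\left(509 + 35^{2}\right) + 2 \cdot 287^{2}} = \frac{1}{\left(509 + 1225\right) + 2 \cdot 82369} = \frac{1}{1734 + 164738} = \frac{1}{166472}$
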